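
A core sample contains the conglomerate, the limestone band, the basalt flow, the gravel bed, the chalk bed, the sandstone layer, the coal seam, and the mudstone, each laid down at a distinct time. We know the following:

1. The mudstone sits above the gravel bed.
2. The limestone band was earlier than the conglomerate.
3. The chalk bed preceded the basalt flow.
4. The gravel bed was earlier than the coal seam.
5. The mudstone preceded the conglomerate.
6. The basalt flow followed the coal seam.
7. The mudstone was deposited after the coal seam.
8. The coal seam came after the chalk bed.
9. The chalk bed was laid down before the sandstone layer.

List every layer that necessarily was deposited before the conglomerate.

Directly stated before the conglomerate: the limestone band and the mudstone.
The chalk bed reaches the conglomerate via the chalk bed → the coal seam → the mudstone → the conglomerate.
The coal seam reaches the conglomerate via the coal seam → the mudstone → the conglomerate.
The gravel bed reaches the conglomerate via the gravel bed → the mudstone → the conglomerate.
No chain forces the basalt flow (or any of the others) ahead of the conglomerate.

the chalk bed, the coal seam, the gravel bed, the limestone band, the mudstone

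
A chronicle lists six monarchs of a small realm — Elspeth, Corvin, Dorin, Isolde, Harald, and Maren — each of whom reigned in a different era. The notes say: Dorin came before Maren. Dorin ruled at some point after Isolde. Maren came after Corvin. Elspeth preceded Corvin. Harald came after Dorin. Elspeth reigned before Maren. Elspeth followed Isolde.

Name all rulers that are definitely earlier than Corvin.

Directly stated before Corvin: Elspeth.
Isolde reaches Corvin via Isolde → Elspeth → Corvin.
No chain forces Harald (or any of the others) ahead of Corvin.

Elspeth, Isolde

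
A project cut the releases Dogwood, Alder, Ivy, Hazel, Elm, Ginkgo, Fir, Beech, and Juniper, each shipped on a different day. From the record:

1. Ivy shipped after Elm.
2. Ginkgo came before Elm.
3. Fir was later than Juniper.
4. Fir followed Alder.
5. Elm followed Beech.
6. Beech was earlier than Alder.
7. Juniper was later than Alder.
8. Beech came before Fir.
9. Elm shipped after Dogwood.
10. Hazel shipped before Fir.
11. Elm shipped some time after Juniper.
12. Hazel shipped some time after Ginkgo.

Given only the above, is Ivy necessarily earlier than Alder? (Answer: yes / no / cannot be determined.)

no

Tracing the constraints gives Alder → Juniper → Elm → Ivy, so Alder must come before Ivy.
That means Ivy cannot be before Alder.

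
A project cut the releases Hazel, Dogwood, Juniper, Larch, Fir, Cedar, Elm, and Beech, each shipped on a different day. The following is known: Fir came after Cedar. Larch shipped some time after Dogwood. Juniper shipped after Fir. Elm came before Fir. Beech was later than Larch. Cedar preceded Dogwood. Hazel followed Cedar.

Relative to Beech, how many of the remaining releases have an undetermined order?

4

Forced before Beech: Cedar, Dogwood, and Larch.
That leaves Elm, Fir, Hazel, and Juniper with no forced order relative to Beech — 4.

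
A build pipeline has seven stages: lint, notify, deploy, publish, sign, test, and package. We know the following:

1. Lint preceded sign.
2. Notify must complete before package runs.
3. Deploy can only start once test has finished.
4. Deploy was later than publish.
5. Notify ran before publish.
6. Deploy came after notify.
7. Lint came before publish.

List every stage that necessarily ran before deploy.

Directly stated before deploy: notify, publish, and test.
Lint reaches deploy via lint → publish → deploy.

lint, notify, publish, test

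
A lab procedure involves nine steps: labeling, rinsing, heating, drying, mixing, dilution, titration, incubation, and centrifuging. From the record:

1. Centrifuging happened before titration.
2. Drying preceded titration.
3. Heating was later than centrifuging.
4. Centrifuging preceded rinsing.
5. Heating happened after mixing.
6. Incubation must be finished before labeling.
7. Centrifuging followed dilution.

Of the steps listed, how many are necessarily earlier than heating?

3

Directly stated before heating: centrifuging and mixing.
Dilution reaches heating via dilution → centrifuging → heating.
No chain forces drying (or any of the others) ahead of heating.
That's centrifuging, dilution, and mixing — 3 in all.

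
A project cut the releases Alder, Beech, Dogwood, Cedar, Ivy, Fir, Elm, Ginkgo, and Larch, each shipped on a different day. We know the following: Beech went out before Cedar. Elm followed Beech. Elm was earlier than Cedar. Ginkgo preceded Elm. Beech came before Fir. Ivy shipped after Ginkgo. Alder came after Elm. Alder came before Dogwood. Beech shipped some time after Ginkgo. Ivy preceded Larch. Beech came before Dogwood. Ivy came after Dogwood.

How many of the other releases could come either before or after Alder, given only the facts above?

Forced before Alder: Beech, Elm, and Ginkgo; forced after Alder: Dogwood, Ivy, and Larch.
That leaves Cedar and Fir with no forced order relative to Alder — 2.

2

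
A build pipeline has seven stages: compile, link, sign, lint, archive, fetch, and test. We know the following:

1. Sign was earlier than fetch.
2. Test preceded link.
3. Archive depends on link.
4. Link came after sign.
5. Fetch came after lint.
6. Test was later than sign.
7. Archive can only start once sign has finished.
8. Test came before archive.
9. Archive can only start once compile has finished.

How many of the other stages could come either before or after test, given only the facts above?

3

Forced before test: sign; forced after test: archive and link.
That leaves compile, fetch, and lint with no forced order relative to test — 3.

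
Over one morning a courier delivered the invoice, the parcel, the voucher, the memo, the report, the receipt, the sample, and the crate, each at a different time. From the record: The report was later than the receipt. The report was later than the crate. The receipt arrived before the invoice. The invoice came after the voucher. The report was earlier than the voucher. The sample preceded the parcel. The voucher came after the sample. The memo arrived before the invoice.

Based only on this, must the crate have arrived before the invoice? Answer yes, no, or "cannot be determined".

Chain the constraints: the crate → the report → the voucher → the invoice. Each link is directly stated, so the crate comes before the invoice.

yes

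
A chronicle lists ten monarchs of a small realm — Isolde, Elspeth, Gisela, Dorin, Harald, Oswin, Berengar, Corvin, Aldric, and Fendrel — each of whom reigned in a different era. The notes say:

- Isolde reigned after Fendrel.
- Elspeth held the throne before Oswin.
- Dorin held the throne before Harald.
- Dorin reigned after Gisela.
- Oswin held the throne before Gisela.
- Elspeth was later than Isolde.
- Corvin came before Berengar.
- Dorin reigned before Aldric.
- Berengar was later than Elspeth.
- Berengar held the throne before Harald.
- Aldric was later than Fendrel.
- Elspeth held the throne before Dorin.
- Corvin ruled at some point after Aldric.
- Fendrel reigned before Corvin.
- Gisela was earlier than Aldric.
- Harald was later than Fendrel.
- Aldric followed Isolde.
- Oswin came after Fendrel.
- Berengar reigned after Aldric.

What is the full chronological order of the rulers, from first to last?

Fendrel, Isolde, Elspeth, Oswin, Gisela, Dorin, Aldric, Corvin, Berengar, Harald

The constraints fix every adjacent pair, so only one ordering works:
Fendrel → Isolde → Elspeth → Oswin → Gisela → Dorin → Aldric → Corvin → Berengar → Harald.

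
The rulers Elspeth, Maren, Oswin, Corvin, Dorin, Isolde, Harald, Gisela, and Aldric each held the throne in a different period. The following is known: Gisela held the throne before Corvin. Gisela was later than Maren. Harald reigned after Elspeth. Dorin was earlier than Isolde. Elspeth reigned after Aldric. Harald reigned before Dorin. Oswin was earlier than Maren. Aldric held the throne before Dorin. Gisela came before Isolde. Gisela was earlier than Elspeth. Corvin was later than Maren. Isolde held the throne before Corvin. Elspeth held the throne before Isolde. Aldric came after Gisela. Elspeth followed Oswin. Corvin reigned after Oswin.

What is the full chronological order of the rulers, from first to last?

The constraints fix every adjacent pair, so only one ordering works:
Oswin → Maren → Gisela → Aldric → Elspeth → Harald → Dorin → Isolde → Corvin.

Oswin, Maren, Gisela, Aldric, Elspeth, Harald, Dorin, Isolde, Corvin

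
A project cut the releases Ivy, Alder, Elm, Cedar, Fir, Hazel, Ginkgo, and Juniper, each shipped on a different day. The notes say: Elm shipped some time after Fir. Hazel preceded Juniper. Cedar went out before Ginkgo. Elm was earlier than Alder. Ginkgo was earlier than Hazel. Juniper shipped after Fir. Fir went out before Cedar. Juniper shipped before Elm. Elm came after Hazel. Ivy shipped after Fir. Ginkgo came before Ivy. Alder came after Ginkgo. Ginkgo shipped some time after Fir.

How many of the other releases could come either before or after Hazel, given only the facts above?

1

Forced before Hazel: Cedar, Fir, and Ginkgo; forced after Hazel: Alder, Elm, and Juniper.
That leaves Ivy with no forced order relative to Hazel — 1.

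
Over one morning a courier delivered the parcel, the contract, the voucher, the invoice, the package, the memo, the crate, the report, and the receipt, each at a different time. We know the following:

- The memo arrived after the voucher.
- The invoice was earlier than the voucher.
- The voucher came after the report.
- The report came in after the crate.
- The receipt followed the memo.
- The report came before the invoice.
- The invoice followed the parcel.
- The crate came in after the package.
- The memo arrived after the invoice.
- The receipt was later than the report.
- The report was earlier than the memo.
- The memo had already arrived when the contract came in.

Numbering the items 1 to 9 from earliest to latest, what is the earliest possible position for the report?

3

The crate and the package must both come before the report — 2 forced predecessors.
Nothing else is forced ahead of the report, so its earliest slot is position 2 + 1 = 3.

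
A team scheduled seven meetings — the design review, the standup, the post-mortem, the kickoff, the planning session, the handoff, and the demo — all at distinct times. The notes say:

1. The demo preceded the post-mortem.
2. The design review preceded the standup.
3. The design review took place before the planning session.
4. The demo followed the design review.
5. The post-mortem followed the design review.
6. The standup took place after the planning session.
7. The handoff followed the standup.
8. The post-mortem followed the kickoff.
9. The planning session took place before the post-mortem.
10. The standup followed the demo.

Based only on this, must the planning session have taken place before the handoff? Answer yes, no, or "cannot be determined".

Chain the constraints: the planning session → the standup → the handoff. Each link is directly stated, so the planning session comes before the handoff.

yes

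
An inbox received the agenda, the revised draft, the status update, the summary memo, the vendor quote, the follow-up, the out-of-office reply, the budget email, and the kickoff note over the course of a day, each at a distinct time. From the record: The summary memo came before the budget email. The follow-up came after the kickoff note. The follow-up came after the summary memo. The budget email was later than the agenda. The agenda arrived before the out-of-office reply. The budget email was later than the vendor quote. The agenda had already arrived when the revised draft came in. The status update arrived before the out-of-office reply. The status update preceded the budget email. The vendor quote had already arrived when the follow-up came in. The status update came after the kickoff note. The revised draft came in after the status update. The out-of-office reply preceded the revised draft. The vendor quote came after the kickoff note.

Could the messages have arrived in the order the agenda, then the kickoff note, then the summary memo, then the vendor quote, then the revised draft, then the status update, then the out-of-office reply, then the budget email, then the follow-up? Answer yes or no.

no

The constraints require the out-of-office reply before the revised draft, but in the proposed sequence the revised draft appears ahead of the out-of-office reply. That one violation is enough.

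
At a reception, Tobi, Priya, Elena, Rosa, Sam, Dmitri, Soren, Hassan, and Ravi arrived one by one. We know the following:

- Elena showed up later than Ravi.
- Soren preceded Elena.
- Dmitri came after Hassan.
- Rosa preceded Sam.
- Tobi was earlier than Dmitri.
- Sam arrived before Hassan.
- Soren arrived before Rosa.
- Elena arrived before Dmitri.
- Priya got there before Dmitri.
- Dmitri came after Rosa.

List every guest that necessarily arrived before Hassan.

Rosa, Sam, Soren

Directly stated before Hassan: Sam.
Rosa reaches Hassan via Rosa → Sam → Hassan.
Soren reaches Hassan via Soren → Rosa → Sam → Hassan.
No chain forces Tobi (or any of the others) ahead of Hassan.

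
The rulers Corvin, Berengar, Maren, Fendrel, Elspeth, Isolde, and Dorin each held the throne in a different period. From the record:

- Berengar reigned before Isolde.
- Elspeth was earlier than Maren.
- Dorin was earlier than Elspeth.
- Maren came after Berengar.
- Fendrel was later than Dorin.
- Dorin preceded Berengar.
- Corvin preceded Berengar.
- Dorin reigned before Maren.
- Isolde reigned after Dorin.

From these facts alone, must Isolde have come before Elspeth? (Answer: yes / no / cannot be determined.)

No chain of stated constraints runs from Isolde to Elspeth, and none runs from Elspeth to Isolde either.
So the relative order of Isolde and Elspeth is not fixed by the given facts.

cannot be determined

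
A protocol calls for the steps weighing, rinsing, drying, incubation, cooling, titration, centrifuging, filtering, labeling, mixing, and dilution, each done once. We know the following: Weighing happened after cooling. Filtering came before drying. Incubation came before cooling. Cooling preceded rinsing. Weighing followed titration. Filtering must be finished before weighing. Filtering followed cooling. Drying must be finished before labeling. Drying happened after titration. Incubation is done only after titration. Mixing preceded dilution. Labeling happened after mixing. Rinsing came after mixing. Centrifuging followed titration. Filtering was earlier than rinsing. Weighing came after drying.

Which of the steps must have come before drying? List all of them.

Directly stated before drying: filtering and titration.
Cooling reaches drying via cooling → filtering → drying.
Incubation reaches drying via incubation → cooling → filtering → drying.

cooling, filtering, incubation, titration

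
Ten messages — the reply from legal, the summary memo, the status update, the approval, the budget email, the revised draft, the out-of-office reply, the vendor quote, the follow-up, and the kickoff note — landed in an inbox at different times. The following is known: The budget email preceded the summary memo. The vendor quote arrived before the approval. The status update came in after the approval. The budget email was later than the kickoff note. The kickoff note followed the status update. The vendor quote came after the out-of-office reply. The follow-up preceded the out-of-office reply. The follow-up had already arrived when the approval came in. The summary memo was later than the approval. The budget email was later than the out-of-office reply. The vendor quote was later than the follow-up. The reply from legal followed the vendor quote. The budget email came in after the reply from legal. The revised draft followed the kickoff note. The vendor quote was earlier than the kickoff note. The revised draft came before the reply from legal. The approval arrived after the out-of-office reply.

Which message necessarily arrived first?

The follow-up has a chain of constraints placing it before every other message, so the follow-up must be first.

the follow-up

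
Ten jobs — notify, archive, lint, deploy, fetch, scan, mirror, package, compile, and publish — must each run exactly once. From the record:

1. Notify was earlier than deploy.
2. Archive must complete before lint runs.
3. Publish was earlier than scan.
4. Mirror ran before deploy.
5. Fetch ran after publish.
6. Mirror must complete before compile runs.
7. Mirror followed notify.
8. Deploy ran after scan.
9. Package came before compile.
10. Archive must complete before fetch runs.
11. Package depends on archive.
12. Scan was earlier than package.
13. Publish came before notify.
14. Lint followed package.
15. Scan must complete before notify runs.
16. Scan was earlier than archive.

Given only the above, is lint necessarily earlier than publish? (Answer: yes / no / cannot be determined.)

Tracing the constraints gives publish → scan → package → lint, so publish must come before lint.
That means lint cannot be before publish.

no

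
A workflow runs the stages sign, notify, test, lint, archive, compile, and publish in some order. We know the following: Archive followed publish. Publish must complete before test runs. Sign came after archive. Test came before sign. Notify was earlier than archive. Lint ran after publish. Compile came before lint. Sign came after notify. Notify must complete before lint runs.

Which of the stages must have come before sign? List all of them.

archive, notify, publish, test

Directly stated before sign: archive, notify, and test.
Publish reaches sign via publish → archive → sign.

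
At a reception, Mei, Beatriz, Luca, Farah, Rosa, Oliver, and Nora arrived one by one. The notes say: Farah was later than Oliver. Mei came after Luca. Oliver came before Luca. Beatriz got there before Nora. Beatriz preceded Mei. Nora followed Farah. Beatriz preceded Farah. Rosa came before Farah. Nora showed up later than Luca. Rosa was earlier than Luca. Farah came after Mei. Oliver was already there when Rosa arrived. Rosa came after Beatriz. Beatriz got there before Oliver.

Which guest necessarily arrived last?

Every other guest has a chain of constraints placing them before Nora, so Nora is last.

Nora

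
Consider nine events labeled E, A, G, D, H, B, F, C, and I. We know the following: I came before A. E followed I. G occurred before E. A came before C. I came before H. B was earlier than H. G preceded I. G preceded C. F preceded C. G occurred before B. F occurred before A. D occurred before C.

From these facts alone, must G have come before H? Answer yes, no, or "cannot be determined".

Chain the constraints: G → I → H. Each link is directly stated, so G comes before H.

yes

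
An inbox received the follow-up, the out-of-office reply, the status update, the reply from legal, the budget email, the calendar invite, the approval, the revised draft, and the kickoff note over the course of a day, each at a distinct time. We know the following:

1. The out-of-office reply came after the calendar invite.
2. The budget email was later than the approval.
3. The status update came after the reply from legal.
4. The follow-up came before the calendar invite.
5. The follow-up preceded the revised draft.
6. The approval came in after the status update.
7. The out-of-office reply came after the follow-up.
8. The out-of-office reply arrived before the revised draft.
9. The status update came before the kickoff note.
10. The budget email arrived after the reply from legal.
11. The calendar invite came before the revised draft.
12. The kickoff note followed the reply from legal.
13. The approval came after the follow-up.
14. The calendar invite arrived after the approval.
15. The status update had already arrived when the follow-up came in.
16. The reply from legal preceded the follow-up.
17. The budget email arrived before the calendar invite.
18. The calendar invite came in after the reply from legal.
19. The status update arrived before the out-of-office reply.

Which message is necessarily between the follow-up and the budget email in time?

Tracing the constraints gives the follow-up → the approval → the budget email, so the approval sits after the follow-up and before the budget email.
No other message is forced both after the follow-up and before the budget email.

the approval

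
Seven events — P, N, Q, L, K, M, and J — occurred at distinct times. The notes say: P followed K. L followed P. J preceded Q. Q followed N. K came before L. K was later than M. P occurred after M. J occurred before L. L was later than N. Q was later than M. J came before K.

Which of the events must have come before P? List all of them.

J, K, M

Directly stated before P: K and M.
J reaches P via J → K → P.
No chain forces N (or any of the others) ahead of P.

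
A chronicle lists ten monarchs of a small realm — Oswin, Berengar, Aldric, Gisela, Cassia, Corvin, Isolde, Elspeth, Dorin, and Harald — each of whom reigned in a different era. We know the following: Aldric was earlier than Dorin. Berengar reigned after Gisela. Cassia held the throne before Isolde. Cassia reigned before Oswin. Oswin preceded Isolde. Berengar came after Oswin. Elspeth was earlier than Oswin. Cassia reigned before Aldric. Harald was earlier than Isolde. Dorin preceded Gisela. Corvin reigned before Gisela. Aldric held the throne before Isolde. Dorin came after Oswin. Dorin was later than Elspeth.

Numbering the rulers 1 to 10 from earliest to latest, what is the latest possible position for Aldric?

Aldric must come before Berengar, Dorin, Gisela, and Isolde — 4 rulers forced after them.
Everything else can be placed before Aldric in some valid order, so Aldric can sit as late as position 10 − 4 = 6.

6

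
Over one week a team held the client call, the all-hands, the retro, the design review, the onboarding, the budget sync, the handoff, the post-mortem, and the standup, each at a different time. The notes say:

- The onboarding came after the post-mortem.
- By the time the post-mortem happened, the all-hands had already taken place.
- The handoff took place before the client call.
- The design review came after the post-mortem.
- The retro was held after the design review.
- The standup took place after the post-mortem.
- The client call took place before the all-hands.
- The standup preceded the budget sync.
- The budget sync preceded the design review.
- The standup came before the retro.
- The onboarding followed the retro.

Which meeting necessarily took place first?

the handoff

The handoff has a chain of constraints placing it before every other meeting, so the handoff must be first.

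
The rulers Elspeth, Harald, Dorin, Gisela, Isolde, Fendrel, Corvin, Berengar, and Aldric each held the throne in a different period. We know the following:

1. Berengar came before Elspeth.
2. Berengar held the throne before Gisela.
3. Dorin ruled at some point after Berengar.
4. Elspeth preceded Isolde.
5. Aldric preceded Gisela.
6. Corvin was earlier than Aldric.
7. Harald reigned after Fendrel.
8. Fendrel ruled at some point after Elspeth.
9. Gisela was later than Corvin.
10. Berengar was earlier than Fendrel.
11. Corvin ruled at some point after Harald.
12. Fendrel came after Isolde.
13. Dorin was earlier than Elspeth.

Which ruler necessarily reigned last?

Every other ruler has a chain of constraints placing them before Gisela, so Gisela is last.

Gisela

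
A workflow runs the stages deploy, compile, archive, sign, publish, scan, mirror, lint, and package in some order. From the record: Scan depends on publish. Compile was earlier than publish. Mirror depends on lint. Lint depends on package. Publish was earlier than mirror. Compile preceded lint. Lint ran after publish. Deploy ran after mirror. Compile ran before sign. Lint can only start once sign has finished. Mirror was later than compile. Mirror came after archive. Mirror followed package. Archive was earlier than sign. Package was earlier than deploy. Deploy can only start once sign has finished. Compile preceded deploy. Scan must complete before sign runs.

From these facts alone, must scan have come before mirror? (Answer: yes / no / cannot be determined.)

Chain the constraints: scan → sign → lint → mirror. Each link is directly stated, so scan comes before mirror.

yes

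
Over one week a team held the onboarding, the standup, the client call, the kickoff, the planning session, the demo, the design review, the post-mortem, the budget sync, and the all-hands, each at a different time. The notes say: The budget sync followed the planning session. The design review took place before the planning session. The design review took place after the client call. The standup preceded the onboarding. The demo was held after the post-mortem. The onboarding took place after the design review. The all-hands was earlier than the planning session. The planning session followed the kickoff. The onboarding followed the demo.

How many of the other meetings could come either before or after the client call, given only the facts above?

5

Forced after the client call: the budget sync, the design review, the onboarding, and the planning session.
That leaves the all-hands, the demo, the kickoff, the post-mortem, and the standup with no forced order relative to the client call — 5.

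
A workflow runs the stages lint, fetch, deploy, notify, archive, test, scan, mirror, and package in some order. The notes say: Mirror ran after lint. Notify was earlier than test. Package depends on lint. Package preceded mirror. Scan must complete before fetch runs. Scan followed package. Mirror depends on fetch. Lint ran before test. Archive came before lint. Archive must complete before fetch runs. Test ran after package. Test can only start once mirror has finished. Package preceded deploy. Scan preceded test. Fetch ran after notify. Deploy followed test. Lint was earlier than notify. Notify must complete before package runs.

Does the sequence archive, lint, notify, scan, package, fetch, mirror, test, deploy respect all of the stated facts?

The constraints require package before scan, but in the proposed sequence scan appears ahead of package. That one violation is enough.

no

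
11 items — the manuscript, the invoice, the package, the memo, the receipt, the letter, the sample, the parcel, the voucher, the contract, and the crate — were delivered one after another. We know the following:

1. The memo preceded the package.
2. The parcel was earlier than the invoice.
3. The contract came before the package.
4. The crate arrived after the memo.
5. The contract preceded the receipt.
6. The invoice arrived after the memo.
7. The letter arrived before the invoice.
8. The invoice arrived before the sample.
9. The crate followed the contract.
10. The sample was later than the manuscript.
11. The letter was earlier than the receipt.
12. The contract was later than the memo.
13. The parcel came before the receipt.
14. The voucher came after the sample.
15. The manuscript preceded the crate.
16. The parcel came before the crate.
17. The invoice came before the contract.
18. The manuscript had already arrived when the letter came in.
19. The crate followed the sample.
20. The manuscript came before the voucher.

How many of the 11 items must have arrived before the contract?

5

Directly stated before the contract: the invoice and the memo.
The letter reaches the contract via the letter → the invoice → the contract.
The manuscript reaches the contract via the manuscript → the letter → the invoice → the contract.
The parcel reaches the contract via the parcel → the invoice → the contract.
That's the invoice, the letter, the manuscript, the memo, and the parcel — 5 in all.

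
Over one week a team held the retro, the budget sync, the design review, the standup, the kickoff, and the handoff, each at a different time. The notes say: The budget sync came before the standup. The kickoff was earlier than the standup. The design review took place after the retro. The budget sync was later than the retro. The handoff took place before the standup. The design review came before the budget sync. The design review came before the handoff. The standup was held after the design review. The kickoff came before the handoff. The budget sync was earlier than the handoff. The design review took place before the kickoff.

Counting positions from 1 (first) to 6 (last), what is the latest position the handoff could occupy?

The handoff must come before the standup — 1 meeting forced after it.
Everything else can be placed before the handoff in some valid order, so the handoff can sit as late as position 6 − 1 = 5.

5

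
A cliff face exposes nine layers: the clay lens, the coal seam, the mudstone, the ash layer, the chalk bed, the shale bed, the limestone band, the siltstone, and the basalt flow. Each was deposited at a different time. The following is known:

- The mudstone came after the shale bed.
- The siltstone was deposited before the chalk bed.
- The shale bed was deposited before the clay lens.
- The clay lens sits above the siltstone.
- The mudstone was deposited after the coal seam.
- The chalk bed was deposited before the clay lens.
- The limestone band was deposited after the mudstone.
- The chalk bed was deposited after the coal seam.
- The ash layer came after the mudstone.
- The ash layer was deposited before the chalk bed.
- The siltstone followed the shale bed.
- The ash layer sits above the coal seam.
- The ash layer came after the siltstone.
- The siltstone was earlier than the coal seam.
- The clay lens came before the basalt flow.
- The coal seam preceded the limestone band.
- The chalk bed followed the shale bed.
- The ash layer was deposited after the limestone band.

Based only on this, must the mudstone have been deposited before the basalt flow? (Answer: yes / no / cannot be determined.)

Chain the constraints: the mudstone → the ash layer → the chalk bed → the clay lens → the basalt flow. Each link is directly stated, so the mudstone comes before the basalt flow.

yes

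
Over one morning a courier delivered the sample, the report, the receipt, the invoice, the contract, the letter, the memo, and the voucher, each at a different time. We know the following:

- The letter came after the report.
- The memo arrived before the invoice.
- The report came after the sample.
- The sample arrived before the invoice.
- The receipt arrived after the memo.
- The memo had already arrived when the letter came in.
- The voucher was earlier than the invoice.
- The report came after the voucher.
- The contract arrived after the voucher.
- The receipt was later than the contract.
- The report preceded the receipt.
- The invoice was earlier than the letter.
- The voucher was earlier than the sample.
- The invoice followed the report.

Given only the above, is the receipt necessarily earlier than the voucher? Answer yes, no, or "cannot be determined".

no

Tracing the constraints gives the voucher → the contract → the receipt, so the voucher must come before the receipt.
That means the receipt cannot be before the voucher.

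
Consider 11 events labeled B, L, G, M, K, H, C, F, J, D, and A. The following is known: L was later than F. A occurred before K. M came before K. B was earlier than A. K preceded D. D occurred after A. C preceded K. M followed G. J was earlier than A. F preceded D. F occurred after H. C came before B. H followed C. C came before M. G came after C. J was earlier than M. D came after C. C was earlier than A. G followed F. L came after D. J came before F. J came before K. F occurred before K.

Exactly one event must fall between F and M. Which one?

G

Tracing the constraints gives F → G → M, so G sits after F and before M.
No other event is forced both after F and before M.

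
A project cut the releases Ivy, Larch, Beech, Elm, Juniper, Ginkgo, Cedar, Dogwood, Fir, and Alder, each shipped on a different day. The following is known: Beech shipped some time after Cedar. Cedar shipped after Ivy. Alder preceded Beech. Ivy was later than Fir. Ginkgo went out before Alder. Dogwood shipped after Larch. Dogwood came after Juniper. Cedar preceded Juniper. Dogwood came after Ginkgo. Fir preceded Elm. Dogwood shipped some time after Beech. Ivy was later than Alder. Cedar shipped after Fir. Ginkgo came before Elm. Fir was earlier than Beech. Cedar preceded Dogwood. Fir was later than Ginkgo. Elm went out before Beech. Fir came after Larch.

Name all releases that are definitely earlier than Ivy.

Directly stated before Ivy: Alder and Fir.
Ginkgo reaches Ivy via Ginkgo → Fir → Ivy.
Larch reaches Ivy via Larch → Fir → Ivy.
No chain forces Cedar (or any of the others) ahead of Ivy.

Alder, Fir, Ginkgo, Larch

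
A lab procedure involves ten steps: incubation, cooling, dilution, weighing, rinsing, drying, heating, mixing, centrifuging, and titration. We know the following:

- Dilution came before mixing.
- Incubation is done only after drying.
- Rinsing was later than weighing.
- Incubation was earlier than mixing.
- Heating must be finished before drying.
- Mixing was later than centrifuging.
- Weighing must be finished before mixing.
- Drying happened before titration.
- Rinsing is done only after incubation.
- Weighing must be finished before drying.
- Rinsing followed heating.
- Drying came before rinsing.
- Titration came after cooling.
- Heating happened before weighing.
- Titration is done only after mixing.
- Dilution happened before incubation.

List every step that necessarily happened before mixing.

Directly stated before mixing: centrifuging, dilution, incubation, and weighing.
Drying reaches mixing via drying → incubation → mixing.
Heating reaches mixing via heating → weighing → mixing.

centrifuging, dilution, drying, heating, incubation, weighing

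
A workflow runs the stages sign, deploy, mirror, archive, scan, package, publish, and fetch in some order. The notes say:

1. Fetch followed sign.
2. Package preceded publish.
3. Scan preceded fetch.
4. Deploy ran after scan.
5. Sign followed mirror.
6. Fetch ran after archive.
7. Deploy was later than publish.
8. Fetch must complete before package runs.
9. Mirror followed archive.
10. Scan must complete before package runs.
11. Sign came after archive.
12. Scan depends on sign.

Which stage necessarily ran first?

archive

Archive has a chain of constraints placing it before every other stage, so archive must be first.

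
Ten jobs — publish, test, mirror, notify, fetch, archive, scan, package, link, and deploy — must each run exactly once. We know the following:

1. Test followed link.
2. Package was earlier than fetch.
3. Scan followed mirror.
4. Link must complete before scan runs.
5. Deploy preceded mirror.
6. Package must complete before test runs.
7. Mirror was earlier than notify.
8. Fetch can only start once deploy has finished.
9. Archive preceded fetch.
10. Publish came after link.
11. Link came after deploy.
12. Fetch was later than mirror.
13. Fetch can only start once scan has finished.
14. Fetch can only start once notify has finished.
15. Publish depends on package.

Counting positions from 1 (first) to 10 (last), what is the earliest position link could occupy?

Deploy must come before link — 1 forced predecessor.
Nothing else is forced ahead of link, so its earliest slot is position 1 + 1 = 2.

2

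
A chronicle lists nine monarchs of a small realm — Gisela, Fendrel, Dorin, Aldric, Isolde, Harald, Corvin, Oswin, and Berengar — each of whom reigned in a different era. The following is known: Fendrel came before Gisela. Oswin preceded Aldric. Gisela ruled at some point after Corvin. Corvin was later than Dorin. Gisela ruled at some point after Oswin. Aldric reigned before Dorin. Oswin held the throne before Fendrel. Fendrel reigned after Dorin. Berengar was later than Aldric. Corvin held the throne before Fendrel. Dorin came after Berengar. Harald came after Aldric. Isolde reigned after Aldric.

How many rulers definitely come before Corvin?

Directly stated before Corvin: Dorin.
Aldric reaches Corvin via Aldric → Dorin → Corvin.
Berengar reaches Corvin via Berengar → Dorin → Corvin.
Oswin reaches Corvin via Oswin → Aldric → Dorin → Corvin.
That's Aldric, Berengar, Dorin, and Oswin — 4 in all.

4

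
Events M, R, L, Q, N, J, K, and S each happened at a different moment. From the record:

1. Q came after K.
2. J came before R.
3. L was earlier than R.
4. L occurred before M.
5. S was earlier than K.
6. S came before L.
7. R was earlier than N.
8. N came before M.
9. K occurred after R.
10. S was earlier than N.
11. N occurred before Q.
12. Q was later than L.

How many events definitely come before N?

4

Directly stated before N: R and S.
J reaches N via J → R → N.
L reaches N via L → R → N.
No chain forces K (or any of the others) ahead of N.
That's J, L, R, and S — 4 in all.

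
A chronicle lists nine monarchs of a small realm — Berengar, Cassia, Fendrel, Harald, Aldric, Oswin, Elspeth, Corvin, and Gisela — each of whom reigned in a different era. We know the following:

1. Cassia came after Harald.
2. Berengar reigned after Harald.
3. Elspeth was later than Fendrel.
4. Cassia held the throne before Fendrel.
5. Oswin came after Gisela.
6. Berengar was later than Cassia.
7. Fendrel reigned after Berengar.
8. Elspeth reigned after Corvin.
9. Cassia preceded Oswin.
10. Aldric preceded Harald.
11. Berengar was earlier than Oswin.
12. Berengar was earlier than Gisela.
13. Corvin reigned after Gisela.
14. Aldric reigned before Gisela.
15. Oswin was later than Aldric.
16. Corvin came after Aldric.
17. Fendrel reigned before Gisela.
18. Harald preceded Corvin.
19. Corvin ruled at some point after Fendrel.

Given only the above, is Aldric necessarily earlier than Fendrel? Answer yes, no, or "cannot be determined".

Chain the constraints: Aldric → Harald → Cassia → Fendrel. Each link is directly stated, so Aldric comes before Fendrel.

yes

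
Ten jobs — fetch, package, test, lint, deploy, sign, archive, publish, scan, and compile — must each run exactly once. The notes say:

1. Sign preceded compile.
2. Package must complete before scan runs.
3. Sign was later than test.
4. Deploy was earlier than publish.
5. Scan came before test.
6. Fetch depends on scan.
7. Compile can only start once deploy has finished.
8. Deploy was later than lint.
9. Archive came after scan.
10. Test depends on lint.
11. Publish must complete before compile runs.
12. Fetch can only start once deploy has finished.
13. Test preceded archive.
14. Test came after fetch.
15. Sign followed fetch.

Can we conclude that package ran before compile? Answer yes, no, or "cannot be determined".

Chain the constraints: package → scan → test → sign → compile. Each link is directly stated, so package comes before compile.

yes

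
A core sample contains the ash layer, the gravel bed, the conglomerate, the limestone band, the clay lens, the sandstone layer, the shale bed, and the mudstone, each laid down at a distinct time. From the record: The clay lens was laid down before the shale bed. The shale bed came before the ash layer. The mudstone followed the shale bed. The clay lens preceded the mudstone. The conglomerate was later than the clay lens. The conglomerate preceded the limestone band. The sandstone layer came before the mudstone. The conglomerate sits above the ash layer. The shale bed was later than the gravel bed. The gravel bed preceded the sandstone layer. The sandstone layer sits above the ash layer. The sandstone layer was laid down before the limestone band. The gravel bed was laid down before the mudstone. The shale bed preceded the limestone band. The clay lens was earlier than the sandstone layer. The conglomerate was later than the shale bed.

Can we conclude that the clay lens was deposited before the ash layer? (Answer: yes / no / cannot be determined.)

Chain the constraints: the clay lens → the shale bed → the ash layer. Each link is directly stated, so the clay lens comes before the ash layer.

yes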